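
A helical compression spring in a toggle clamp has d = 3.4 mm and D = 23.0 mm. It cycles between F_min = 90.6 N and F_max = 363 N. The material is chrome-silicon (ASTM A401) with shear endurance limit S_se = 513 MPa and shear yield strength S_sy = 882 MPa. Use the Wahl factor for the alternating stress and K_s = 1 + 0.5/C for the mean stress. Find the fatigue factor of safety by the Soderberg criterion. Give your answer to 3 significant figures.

C = D/d = 23.0/3.4 = 6.7647; K_W = (4C−1)/(4C−4)+0.615/C = 1.2210; K_s = 1+0.5/C = 1.0739
F_a = (F_max−F_min)/2 = 136.2 N; F_m = (F_max+F_min)/2 = 226.8 N
τ_a = K_W·8F_aD/(πd³) = 1.2210 × 202.96 = 247.82 MPa
τ_m = K_s·8F_mD/(πd³) = 1.0739 × 337.97 = 362.95 MPa
Soderberg: 1/n_f = τ_a/S_se + τ_m/S_sy = 247.82/513 + 362.95/882 = 0.48307 + 0.41150 = 0.89458
n_f = 1/0.89458 = 1.118

1.12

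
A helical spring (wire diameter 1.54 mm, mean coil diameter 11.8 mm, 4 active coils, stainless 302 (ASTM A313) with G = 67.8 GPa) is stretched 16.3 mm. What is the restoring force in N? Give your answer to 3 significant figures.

k = Gd⁴/(8D³N_a) = (67.8×10³)(1.54⁴)/(8·11.8³·4) = 7.253 N/mm
F = k·δ = 7.253 × 16.3 = 118.22 N

118 N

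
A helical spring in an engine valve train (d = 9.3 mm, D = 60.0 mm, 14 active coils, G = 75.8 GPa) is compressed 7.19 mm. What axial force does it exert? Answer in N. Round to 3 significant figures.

169 N

k = Gd⁴/(8D³N_a) = (75.8×10³)(9.3⁴)/(8·60.0³·14) = 23.438 N/mm
F = k·δ = 23.438 × 7.19 = 168.52 N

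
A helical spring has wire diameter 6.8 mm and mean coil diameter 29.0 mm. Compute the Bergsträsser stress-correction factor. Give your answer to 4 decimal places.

C = D/d = 29.0/6.8 = 4.2647
K_B = (4C+2)/(4C−3) = 19.059/14.059 = 1.3556

1.3556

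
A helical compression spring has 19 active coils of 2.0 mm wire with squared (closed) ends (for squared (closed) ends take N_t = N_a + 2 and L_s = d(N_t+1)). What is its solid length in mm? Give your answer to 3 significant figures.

44.0 mm

squared (closed) ends: N_t = N_a + 2 = 19 + 2 = 21
L_s = d·(N_t+1) = 2.0 × 22 = 44 mm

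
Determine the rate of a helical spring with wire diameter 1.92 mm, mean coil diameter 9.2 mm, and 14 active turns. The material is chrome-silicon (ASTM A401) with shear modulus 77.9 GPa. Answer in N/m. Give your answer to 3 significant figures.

12100 N/m

k = Gd⁴/(8D³N_a) = (77.9×10³ × 1.92⁴) / (8 × 9.2³ × 14)
  = 1.05863e+06 / 87213.1 = 12.138 N/mm = 12138 N/m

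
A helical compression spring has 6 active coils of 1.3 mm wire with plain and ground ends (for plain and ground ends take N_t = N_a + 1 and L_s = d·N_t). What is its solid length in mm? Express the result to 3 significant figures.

9.10 mm

plain and ground ends: N_t = N_a + 1 = 6 + 1 = 7
L_s = d·N_t = 1.3 × 7 = 9.1 mm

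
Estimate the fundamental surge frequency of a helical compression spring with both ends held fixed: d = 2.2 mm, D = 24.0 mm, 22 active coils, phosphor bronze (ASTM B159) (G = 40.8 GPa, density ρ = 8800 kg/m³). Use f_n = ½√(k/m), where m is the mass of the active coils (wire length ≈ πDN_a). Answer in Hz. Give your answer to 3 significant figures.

k = Gd⁴/(8D³N_a) = (40.8×10³)(2.2⁴)/(8·24.0³·22) = 0.39283 N/mm = 392.83 N/m
Wire length L = πDN_a = π·24.0·22 = 1658.8 mm
m = ρ·(πd²/4)·L = 8800 × 3.8013×10⁻⁶ m² × 1.6588 m = 0.055488 kg
f_n = ½√(k/m) = 0.5·√(392.83/0.055488) = 0.5·√(7079.5) = 42.07 Hz

42.1 Hz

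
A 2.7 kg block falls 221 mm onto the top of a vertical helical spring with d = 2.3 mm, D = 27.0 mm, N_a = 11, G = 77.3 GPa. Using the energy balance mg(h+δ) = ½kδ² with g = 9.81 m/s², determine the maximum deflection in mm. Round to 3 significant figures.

k = Gd⁴/(8D³N_a) = (77.3×10³)(2.3⁴)/(8·27.0³·11) = 1.2489 N/mm
W = mg = 2.7 × 9.81 = 26.487 N
½kδ² − Wδ − Wh = 0 → δ = (W + √(W² + 2kWh))/k
δ = (26.487 + √(701.56 + 14620.8))/1.2489 = (26.487 + 123.78)/1.2489 = 120.33 mm

120 mm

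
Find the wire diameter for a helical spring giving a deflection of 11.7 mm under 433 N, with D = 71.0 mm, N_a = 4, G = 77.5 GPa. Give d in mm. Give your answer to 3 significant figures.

8.60 mm

Required rate k = F/δ = 433/11.7 = 37.009 N/mm
d = (8D³N_a·k / G)^(1/4) = (8·71.0³·4·37.009 / (77.5×10³))^0.25
  = (5469.2)^0.25 = 8.5997 mm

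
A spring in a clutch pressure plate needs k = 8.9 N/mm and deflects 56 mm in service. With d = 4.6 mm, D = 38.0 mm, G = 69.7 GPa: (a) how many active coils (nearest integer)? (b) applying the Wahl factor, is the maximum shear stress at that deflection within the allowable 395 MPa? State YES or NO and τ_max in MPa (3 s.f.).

N_a = Gd⁴/(8D³k) = (69.7×10³)(4.6⁴)/(8·38.0³·8.9) = 7.988 → N_a = 8
Actual rate k = Gd⁴/(8D³·8) = 8.8866 N/mm
Working load F = kδ = 8.8866·56 = 497.65 N
C = 38.0/4.6 = 8.2609; K_W = (4C−1)/(4C−4)+0.615/C = 1.1777
τ_max = K_W·8FD/(πd³) = 1.1777·494.73 = 582.67 MPa
τ_max > 395 MPa → exceeds allowable

(a) 8 coils; (b) NO, τ_max = 583 MPa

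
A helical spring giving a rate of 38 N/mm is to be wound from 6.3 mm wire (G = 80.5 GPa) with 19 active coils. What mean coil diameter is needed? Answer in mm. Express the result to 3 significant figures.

D = (Gd⁴/(8N_a·k))^(1/3) = (80.5×10³·6.3⁴/(8·19·38))^(1/3)
  = (21954.9)^(1/3) = 28.0012 mm

28.0 mm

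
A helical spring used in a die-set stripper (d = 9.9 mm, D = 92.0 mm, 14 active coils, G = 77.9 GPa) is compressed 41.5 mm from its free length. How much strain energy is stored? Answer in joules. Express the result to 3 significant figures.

7.39 J

k = Gd⁴/(8D³N_a) = (77.9×10³)(9.9⁴)/(8·92.0³·14) = 8.5802 N/mm
U = ½kδ² = 0.5 × 8.5802 × 41.5² = 7388.6 N·mm = 7.3886 J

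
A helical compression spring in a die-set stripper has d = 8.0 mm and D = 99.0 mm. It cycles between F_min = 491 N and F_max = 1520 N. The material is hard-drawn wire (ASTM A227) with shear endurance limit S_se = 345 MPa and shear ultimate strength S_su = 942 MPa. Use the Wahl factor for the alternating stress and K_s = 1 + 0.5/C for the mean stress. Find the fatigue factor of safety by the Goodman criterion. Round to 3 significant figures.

0.732

C = D/d = 99.0/8.0 = 12.3750; K_W = (4C−1)/(4C−4)+0.615/C = 1.1156; K_s = 1+0.5/C = 1.0404
F_a = (F_max−F_min)/2 = 514.5 N; F_m = (F_max+F_min)/2 = 1005.5 N
τ_a = K_W·8F_aD/(πd³) = 1.1156 × 253.33 = 282.63 MPa
τ_m = K_s·8F_mD/(πd³) = 1.0404 × 495.09 = 515.1 MPa
Goodman: 1/n_f = τ_a/S_se + τ_m/S_su = 282.63/345 + 515.1/942 = 0.81920 + 0.54681 = 1.366
n_f = 1/1.366 = 0.7321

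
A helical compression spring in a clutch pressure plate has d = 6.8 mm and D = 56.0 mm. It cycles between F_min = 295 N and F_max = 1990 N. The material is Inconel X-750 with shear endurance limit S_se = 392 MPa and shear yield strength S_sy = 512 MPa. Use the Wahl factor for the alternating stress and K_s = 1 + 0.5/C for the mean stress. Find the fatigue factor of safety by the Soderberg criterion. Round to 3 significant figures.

0.449

C = D/d = 56.0/6.8 = 8.2353; K_W = (4C−1)/(4C−4)+0.615/C = 1.1783; K_s = 1+0.5/C = 1.0607
F_a = (F_max−F_min)/2 = 847.5 N; F_m = (F_max+F_min)/2 = 1142.5 N
τ_a = K_W·8F_aD/(πd³) = 1.1783 × 384.36 = 452.91 MPa
τ_m = K_s·8F_mD/(πd³) = 1.0607 × 518.15 = 549.61 MPa
Soderberg: 1/n_f = τ_a/S_se + τ_m/S_sy = 452.91/392 + 549.61/512 = 1.15538 + 1.07346 = 2.2288
n_f = 1/2.2288 = 0.4487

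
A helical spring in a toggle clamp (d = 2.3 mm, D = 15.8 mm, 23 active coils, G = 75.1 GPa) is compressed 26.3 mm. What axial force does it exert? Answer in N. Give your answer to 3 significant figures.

76.2 N

k = Gd⁴/(8D³N_a) = (75.1×10³)(2.3⁴)/(8·15.8³·23) = 2.8958 N/mm
F = k·δ = 2.8958 × 26.3 = 76.158 N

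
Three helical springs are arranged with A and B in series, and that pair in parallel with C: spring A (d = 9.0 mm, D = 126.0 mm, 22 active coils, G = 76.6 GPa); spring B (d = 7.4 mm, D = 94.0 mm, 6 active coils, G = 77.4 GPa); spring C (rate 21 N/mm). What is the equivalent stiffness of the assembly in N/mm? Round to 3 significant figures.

22.1 N/mm

k_A = Gd⁴/(8D³N_a) = (76.6×10³)(9.0⁴)/(8·126.0³·22) = 1.4275 N/mm
k_B = Gd⁴/(8D³N_a) = (77.4×10³)(7.4⁴)/(8·94.0³·6) = 5.8216 N/mm
Springs A,B series: k_AB = 1/(1/1.4275+1/5.8216) = 1.1464 N/mm; parallel with C: k_eq = 1.1464+21 = 22.146 N/mm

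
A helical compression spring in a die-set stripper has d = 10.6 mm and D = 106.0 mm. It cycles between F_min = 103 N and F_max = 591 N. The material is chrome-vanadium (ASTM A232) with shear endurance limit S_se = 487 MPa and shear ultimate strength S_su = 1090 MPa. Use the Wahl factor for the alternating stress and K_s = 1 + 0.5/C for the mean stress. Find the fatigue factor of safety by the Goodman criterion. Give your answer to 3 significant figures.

C = D/d = 106.0/10.6 = 10.0000; K_W = (4C−1)/(4C−4)+0.615/C = 1.1448; K_s = 1+0.5/C = 1.0500
F_a = (F_max−F_min)/2 = 244 N; F_m = (F_max+F_min)/2 = 347 N
τ_a = K_W·8F_aD/(πd³) = 1.1448 × 55.299 = 63.308 MPa
τ_m = K_s·8F_mD/(πd³) = 1.0500 × 78.643 = 82.575 MPa
Goodman: 1/n_f = τ_a/S_se + τ_m/S_su = 63.308/487 + 82.575/1090 = 0.13000 + 0.07576 = 0.20575
n_f = 1/0.20575 = 4.86

4.86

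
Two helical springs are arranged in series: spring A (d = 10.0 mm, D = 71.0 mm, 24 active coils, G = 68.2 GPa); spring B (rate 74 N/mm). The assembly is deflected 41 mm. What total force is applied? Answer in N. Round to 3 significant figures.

359 N

k_A = Gd⁴/(8D³N_a) = (68.2×10³)(10.0⁴)/(8·71.0³·24) = 9.9245 N/mm
Series: 1/k_eq = 1/9.9245 + 1/74 = 0.11427; k_eq = 8.7509 N/mm
F = k_eq·δ = 8.7509·41 = 358.79 N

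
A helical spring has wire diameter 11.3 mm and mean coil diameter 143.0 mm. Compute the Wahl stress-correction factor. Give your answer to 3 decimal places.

C = D/d = 143.0/11.3 = 12.6549
K_W = (4C−1)/(4C−4) + 0.615/C = 49.619/46.619 + 0.0486 = 1.1129

1.113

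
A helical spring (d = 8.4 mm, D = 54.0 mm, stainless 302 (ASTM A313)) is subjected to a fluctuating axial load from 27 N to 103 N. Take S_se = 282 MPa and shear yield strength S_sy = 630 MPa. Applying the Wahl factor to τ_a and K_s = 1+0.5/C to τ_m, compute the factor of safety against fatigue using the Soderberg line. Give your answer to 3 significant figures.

15.5

C = D/d = 54.0/8.4 = 6.4286; K_W = (4C−1)/(4C−4)+0.615/C = 1.2338; K_s = 1+0.5/C = 1.0778
F_a = (F_max−F_min)/2 = 38 N; F_m = (F_max+F_min)/2 = 65 N
τ_a = K_W·8F_aD/(πd³) = 1.2338 × 8.8162 = 10.878 MPa
τ_m = K_s·8F_mD/(πd³) = 1.0778 × 15.08 = 16.253 MPa
Soderberg: 1/n_f = τ_a/S_se + τ_m/S_sy = 10.878/282 + 16.253/630 = 0.03857 + 0.02580 = 0.064372
n_f = 1/0.064372 = 15.53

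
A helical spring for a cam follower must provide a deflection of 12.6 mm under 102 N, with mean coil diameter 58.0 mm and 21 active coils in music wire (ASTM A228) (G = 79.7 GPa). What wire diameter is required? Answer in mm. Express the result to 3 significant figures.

7.60 mm

Required rate k = F/δ = 102/12.6 = 8.0952 N/mm
d = (8D³N_a·k / G)^(1/4) = (8·58.0³·21·8.0952 / (79.7×10³))^0.25
  = (3329.4)^0.25 = 7.5961 mm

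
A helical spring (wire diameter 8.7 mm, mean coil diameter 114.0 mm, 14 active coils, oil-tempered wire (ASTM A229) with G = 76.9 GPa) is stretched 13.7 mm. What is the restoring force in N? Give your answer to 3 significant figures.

36.4 N

k = Gd⁴/(8D³N_a) = (76.9×10³)(8.7⁴)/(8·114.0³·14) = 2.655 N/mm
F = k·δ = 2.655 × 13.7 = 36.374 N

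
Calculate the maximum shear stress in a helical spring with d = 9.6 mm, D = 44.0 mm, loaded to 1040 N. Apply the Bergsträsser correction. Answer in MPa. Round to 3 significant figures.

Spring index C = D/d = 44.0/9.6 = 4.5833
K_B = (4C+2)/(4C−3) = 20.333/15.333 = 1.3261
τ₀ = 8FD/(πd³) = 8·1040·44.0/(π·9.6³) = 366080/2779.5 = 131.71 MPa
τ_max = K·τ₀ = 1.3261 × 131.71 = 174.66 MPa

175 MPa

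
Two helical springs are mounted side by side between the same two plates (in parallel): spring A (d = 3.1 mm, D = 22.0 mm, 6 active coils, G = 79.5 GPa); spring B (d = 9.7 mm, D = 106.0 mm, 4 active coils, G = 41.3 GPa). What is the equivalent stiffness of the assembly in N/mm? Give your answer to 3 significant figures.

k_A = Gd⁴/(8D³N_a) = (79.5×10³)(3.1⁴)/(8·22.0³·6) = 14.365 N/mm
k_B = Gd⁴/(8D³N_a) = (41.3×10³)(9.7⁴)/(8·106.0³·4) = 9.5933 N/mm
Parallel: k_eq = 14.365 + 9.5933 = 23.958 N/mm

24.0 N/mm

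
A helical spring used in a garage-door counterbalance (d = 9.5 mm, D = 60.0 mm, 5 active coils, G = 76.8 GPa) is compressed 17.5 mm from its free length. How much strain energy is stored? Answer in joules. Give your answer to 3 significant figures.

11.1 J

k = Gd⁴/(8D³N_a) = (76.8×10³)(9.5⁴)/(8·60.0³·5) = 72.401 N/mm
U = ½kδ² = 0.5 × 72.401 × 17.5² = 11086 N·mm = 11.086 J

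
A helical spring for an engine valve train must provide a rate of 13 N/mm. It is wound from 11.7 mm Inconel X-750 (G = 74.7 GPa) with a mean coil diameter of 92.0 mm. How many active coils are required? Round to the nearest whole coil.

N_a = Gd⁴/(8D³k) = (74.7×10³ × 11.7⁴)/(8 × 92.0³ × 13)
    = 1.39979e+09 / 8.09836e+07 = 17.28 → 17 coils

17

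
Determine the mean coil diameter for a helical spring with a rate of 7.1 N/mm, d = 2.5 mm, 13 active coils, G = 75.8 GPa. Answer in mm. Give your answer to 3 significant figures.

15.9 mm

D = (Gd⁴/(8N_a·k))^(1/3) = (75.8×10³·2.5⁴/(8·13·7.1))^(1/3)
  = (4009.94)^(1/3) = 15.8871 mm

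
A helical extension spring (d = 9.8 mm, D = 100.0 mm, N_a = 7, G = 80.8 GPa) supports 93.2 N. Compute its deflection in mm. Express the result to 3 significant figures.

k = Gd⁴/(8D³N_a) = (80.8×10³)(9.8⁴)/(8·100.0³·7) = 13.308 N/mm
δ = F/k = 93.2 / 13.308 = 7.0031 mm

7.00 mm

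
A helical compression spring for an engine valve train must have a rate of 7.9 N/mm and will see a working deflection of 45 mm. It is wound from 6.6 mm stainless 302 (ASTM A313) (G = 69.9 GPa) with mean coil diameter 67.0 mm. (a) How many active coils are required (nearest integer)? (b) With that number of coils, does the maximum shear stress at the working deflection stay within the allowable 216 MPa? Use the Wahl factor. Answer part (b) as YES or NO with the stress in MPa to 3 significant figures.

N_a = Gd⁴/(8D³k) = (69.9×10³)(6.6⁴)/(8·67.0³·7.9) = 6.978 → N_a = 7
Actual rate k = Gd⁴/(8D³·7) = 7.8748 N/mm
Working load F = kδ = 7.8748·45 = 354.37 N
C = 67.0/6.6 = 10.1515; K_W = (4C−1)/(4C−4)+0.615/C = 1.1425
τ_max = K_W·8FD/(πd³) = 1.1425·210.3 = 240.27 MPa
τ_max > 216 MPa → exceeds allowable

(a) 7 coils; (b) NO, τ_max = 240 MPa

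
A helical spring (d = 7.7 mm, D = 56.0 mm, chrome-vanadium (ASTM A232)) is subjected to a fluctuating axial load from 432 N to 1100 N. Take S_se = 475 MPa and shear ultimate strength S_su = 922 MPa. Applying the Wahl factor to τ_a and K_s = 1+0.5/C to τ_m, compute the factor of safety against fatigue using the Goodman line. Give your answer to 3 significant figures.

1.85

C = D/d = 56.0/7.7 = 7.2727; K_W = (4C−1)/(4C−4)+0.615/C = 1.2041; K_s = 1+0.5/C = 1.0688
F_a = (F_max−F_min)/2 = 334 N; F_m = (F_max+F_min)/2 = 766 N
τ_a = K_W·8F_aD/(πd³) = 1.2041 × 104.33 = 125.62 MPa
τ_m = K_s·8F_mD/(πd³) = 1.0688 × 239.27 = 255.72 MPa
Goodman: 1/n_f = τ_a/S_se + τ_m/S_su = 125.62/475 + 255.72/922 = 0.26447 + 0.27735 = 0.54182
n_f = 1/0.54182 = 1.846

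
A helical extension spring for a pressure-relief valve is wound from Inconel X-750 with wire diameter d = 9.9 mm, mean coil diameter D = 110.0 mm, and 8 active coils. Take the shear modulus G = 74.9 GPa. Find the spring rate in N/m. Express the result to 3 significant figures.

8450 N/m

k = Gd⁴/(8D³N_a) = (74.9×10³ × 9.9⁴) / (8 × 110.0³ × 8)
  = 7.19486e+08 / 8.5184e+07 = 8.4463 N/mm = 8446.3 N/m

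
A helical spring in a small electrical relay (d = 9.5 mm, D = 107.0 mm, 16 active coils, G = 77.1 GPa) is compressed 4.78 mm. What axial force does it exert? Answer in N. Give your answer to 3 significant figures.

k = Gd⁴/(8D³N_a) = (77.1×10³)(9.5⁴)/(8·107.0³·16) = 4.0049 N/mm
F = k·δ = 4.0049 × 4.78 = 19.143 N

19.1 N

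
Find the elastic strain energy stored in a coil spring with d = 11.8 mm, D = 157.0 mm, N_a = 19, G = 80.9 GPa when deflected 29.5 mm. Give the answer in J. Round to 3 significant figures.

1.16 J

k = Gd⁴/(8D³N_a) = (80.9×10³)(11.8⁴)/(8·157.0³·19) = 2.6665 N/mm
U = ½kδ² = 0.5 × 2.6665 × 29.5² = 1160.2 N·mm = 1.1602 J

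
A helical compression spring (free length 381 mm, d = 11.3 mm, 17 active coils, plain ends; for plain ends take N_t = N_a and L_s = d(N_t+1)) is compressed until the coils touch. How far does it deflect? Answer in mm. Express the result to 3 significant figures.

178 mm

N_t = 17; L_s = 11.3·18 = 203.4 mm
δ_solid = L₀ − L_s = 381 − 203.4 = 177.6 mm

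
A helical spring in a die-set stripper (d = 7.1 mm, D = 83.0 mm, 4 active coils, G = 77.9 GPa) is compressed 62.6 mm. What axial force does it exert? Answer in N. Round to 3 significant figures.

k = Gd⁴/(8D³N_a) = (77.9×10³)(7.1⁴)/(8·83.0³·4) = 10.819 N/mm
F = k·δ = 10.819 × 62.6 = 677.27 N

677 N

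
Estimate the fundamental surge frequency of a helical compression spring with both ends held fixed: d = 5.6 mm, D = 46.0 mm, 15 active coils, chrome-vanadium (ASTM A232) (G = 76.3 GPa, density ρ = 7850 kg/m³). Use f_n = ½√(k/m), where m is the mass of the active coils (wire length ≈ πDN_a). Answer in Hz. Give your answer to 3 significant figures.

61.9 Hz

k = Gd⁴/(8D³N_a) = (76.3×10³)(5.6⁴)/(8·46.0³·15) = 6.4242 N/mm = 6424.2 N/m
Wire length L = πDN_a = π·46.0·15 = 2167.7 mm
m = ρ·(πd²/4)·L = 7850 × 24.63×10⁻⁶ m² × 2.1677 m = 0.41912 kg
f_n = ½√(k/m) = 0.5·√(6424.2/0.41912) = 0.5·√(15328) = 61.903 Hz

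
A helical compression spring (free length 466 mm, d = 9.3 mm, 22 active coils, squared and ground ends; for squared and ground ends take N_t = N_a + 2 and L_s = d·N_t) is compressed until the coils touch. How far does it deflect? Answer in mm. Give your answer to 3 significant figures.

N_t = 24; L_s = 9.3·24 = 223.2 mm
δ_solid = L₀ − L_s = 466 − 223.2 = 242.8 mm

243 mm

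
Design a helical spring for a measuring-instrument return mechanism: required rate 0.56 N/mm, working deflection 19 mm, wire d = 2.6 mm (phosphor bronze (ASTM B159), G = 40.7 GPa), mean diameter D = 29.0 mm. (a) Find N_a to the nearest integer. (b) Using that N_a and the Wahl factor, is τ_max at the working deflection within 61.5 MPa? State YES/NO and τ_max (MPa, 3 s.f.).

(a) 17 coils; (b) YES, τ_max = 50.5 MPa

N_a = Gd⁴/(8D³k) = (40.7×10³)(2.6⁴)/(8·29.0³·0.56) = 17.02 → N_a = 17
Actual rate k = Gd⁴/(8D³·17) = 0.56073 N/mm
Working load F = kδ = 0.56073·19 = 10.654 N
C = 29.0/2.6 = 11.1538; K_W = (4C−1)/(4C−4)+0.615/C = 1.1290
τ_max = K_W·8FD/(πd³) = 1.1290·44.764 = 50.538 MPa
τ_max ≤ 61.5 MPa → acceptable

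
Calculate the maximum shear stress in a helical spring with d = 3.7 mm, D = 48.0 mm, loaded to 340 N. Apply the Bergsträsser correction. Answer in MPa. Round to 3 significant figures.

904 MPa

Spring index C = D/d = 48.0/3.7 = 12.9730
K_B = (4C+2)/(4C−3) = 53.892/48.892 = 1.1023
τ₀ = 8FD/(πd³) = 8·340·48.0/(π·3.7³) = 130560/159.13 = 820.46 MPa
τ_max = K·τ₀ = 1.1023 × 820.46 = 904.36 MPa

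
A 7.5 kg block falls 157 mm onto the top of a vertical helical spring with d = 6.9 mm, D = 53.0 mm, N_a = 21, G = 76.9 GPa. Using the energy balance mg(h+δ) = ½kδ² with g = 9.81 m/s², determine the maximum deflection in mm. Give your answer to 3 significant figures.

k = Gd⁴/(8D³N_a) = (76.9×10³)(6.9⁴)/(8·53.0³·21) = 6.9692 N/mm
W = mg = 7.5 × 9.81 = 73.575 N
½kδ² − Wδ − Wh = 0 → δ = (W + √(W² + 2kWh))/k
δ = (73.575 + √(5413.3 + 161007))/6.9692 = (73.575 + 407.95)/6.9692 = 69.092 mm

69.1 mm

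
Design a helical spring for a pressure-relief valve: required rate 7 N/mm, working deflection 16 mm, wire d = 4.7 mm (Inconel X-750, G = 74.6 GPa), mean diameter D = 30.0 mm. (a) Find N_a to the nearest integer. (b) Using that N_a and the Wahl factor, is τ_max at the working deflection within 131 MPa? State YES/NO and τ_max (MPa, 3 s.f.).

N_a = Gd⁴/(8D³k) = (74.6×10³)(4.7⁴)/(8·30.0³·7) = 24.08 → N_a = 24
Actual rate k = Gd⁴/(8D³·24) = 7.0221 N/mm
Working load F = kδ = 7.0221·16 = 112.35 N
C = 30.0/4.7 = 6.3830; K_W = (4C−1)/(4C−4)+0.615/C = 1.2357
τ_max = K_W·8FD/(πd³) = 1.2357·82.671 = 102.15 MPa
τ_max ≤ 131 MPa → acceptable

(a) 24 coils; (b) YES, τ_max = 102 MPa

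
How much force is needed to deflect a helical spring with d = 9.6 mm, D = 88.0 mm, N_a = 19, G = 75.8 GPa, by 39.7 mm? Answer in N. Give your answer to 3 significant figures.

k = Gd⁴/(8D³N_a) = (75.8×10³)(9.6⁴)/(8·88.0³·19) = 6.2153 N/mm
F = k·δ = 6.2153 × 39.7 = 246.75 N

247 N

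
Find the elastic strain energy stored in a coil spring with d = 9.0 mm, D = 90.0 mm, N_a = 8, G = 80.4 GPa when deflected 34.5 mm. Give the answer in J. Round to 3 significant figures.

6.73 J

k = Gd⁴/(8D³N_a) = (80.4×10³)(9.0⁴)/(8·90.0³·8) = 11.306 N/mm
U = ½kδ² = 0.5 × 11.306 × 34.5² = 6728.6 N·mm = 6.7286 J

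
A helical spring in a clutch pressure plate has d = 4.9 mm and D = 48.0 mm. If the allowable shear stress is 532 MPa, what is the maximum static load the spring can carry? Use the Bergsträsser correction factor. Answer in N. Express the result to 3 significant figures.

450 N

C = D/d = 48.0/4.9 = 9.7959
K_B = (4C+2)/(4C−3) = 41.184/36.184 = 1.1382
τ_max = K·8FD/(πd³) → F_max = τ_allow·πd³/(8DK)
F_max = 532·π·4.9³/(8·48.0·1.1382) = 1.9663e+05/437.06 = 449.89 N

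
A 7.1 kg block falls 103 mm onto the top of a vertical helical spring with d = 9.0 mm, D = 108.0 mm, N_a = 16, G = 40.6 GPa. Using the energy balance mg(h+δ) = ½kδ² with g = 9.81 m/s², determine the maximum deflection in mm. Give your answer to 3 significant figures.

144 mm

k = Gd⁴/(8D³N_a) = (40.6×10³)(9.0⁴)/(8·108.0³·16) = 1.652 N/mm
W = mg = 7.1 × 9.81 = 69.651 N
½kδ² − Wδ − Wh = 0 → δ = (W + √(W² + 2kWh))/k
δ = (69.651 + √(4851.3 + 23703.3))/1.652 = (69.651 + 168.98)/1.652 = 144.45 mm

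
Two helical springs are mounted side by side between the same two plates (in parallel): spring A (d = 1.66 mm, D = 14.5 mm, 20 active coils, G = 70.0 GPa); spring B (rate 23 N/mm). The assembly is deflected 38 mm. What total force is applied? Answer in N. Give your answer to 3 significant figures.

915 N

k_A = Gd⁴/(8D³N_a) = (70.0×10³)(1.66⁴)/(8·14.5³·20) = 1.0897 N/mm
Parallel: k_eq = 1.0897 + 23 = 24.09 N/mm
F = k_eq·δ = 24.09·38 = 915.41 N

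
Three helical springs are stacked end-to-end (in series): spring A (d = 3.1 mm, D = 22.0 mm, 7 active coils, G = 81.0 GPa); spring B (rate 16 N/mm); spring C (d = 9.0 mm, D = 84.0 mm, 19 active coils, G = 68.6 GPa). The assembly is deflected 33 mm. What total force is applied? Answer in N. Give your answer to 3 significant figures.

96.4 N

k_A = Gd⁴/(8D³N_a) = (81.0×10³)(3.1⁴)/(8·22.0³·7) = 12.545 N/mm
k_C = Gd⁴/(8D³N_a) = (68.6×10³)(9.0⁴)/(8·84.0³·19) = 4.9959 N/mm
Series: 1/k_eq = 1/12.545 + 1/16 + 1/4.9959 = 0.34238; k_eq = 2.9208 N/mm
F = k_eq·δ = 2.9208·33 = 96.385 N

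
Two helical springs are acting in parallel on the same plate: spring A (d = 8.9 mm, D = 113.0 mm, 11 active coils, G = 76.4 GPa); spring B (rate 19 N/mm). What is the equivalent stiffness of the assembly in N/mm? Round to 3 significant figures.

22.8 N/mm

k_A = Gd⁴/(8D³N_a) = (76.4×10³)(8.9⁴)/(8·113.0³·11) = 3.7752 N/mm
Parallel: k_eq = 3.7752 + 19 = 22.775 N/mm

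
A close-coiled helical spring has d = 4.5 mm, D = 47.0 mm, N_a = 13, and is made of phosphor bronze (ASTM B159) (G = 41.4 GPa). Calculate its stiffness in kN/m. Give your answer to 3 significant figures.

1.57 kN/m

k = Gd⁴/(8D³N_a) = (41.4×10³ × 4.5⁴) / (8 × 47.0³ × 13)
  = 1.69766e+07 / 1.07976e+07 = 1.5723 N/mm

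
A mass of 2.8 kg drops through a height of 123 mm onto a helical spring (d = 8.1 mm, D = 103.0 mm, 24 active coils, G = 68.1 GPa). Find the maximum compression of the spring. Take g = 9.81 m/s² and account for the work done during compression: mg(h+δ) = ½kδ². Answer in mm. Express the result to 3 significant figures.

k = Gd⁴/(8D³N_a) = (68.1×10³)(8.1⁴)/(8·103.0³·24) = 1.3973 N/mm
W = mg = 2.8 × 9.81 = 27.468 N
½kδ² − Wδ − Wh = 0 → δ = (W + √(W² + 2kWh))/k
δ = (27.468 + √(754.49 + 9441.4))/1.3973 = (27.468 + 100.97)/1.3973 = 91.925 mm

91.9 mm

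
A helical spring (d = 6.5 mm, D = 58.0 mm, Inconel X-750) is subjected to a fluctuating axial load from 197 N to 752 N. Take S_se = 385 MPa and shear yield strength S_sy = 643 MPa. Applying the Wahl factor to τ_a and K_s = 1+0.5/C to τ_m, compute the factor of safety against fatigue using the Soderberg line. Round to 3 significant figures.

C = D/d = 58.0/6.5 = 8.9231; K_W = (4C−1)/(4C−4)+0.615/C = 1.1636; K_s = 1+0.5/C = 1.0560
F_a = (F_max−F_min)/2 = 277.5 N; F_m = (F_max+F_min)/2 = 474.5 N
τ_a = K_W·8F_aD/(πd³) = 1.1636 × 149.24 = 173.66 MPa
τ_m = K_s·8F_mD/(πd³) = 1.0560 × 255.19 = 269.49 MPa
Soderberg: 1/n_f = τ_a/S_se + τ_m/S_sy = 173.66/385 + 269.49/643 = 0.45105 + 0.41911 = 0.87017
n_f = 1/0.87017 = 1.149

1.15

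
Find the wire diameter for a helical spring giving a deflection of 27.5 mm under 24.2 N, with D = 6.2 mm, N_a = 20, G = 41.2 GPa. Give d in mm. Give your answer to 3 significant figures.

Required rate k = F/δ = 24.2/27.5 = 0.88 N/mm
d = (8D³N_a·k / G)^(1/4) = (8·6.2³·20·0.88 / (41.2×10³))^0.25
  = (0.81448)^0.25 = 0.9500 mm

0.950 mm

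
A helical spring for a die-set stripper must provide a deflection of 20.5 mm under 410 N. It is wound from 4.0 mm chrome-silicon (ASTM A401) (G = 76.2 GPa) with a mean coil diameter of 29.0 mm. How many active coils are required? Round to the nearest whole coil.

5

Required rate k = F/δ = 410/20.5 = 20 N/mm
N_a = Gd⁴/(8D³k) = (76.2×10³ × 4.0⁴)/(8 × 29.0³ × 20)
    = 1.95072e+07 / 3.90224e+06 = 4.999 → 5 coils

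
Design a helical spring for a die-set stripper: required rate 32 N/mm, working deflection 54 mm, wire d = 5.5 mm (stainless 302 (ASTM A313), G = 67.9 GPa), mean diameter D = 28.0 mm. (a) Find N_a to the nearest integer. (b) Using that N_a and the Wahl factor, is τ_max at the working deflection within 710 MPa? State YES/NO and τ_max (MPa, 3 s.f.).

N_a = Gd⁴/(8D³k) = (67.9×10³)(5.5⁴)/(8·28.0³·32) = 11.06 → N_a = 11
Actual rate k = Gd⁴/(8D³·11) = 32.164 N/mm
Working load F = kδ = 32.164·54 = 1736.8 N
C = 28.0/5.5 = 5.0909; K_W = (4C−1)/(4C−4)+0.615/C = 1.3041
τ_max = K_W·8FD/(πd³) = 1.3041·744.33 = 970.71 MPa
τ_max > 710 MPa → exceeds allowable

(a) 11 coils; (b) NO, τ_max = 971 MPa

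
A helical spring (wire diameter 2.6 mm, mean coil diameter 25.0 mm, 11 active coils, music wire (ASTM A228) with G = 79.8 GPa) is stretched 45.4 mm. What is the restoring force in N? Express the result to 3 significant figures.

120 N

k = Gd⁴/(8D³N_a) = (79.8×10³)(2.6⁴)/(8·25.0³·11) = 2.6521 N/mm
F = k·δ = 2.6521 × 45.4 = 120.41 N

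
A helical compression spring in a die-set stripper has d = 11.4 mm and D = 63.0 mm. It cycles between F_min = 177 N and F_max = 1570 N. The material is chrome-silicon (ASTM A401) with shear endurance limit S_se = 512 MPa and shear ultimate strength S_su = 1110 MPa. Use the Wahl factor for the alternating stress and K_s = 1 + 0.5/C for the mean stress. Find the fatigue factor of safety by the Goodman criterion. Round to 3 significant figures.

C = D/d = 63.0/11.4 = 5.5263; K_W = (4C−1)/(4C−4)+0.615/C = 1.2770; K_s = 1+0.5/C = 1.0905
F_a = (F_max−F_min)/2 = 696.5 N; F_m = (F_max+F_min)/2 = 873.5 N
τ_a = K_W·8F_aD/(πd³) = 1.2770 × 75.42 = 96.31 MPa
τ_m = K_s·8F_mD/(πd³) = 1.0905 × 94.586 = 103.14 MPa
Goodman: 1/n_f = τ_a/S_se + τ_m/S_su = 96.31/512 + 103.14/1110 = 0.18811 + 0.09292 = 0.28103
n_f = 1/0.28103 = 3.558

3.56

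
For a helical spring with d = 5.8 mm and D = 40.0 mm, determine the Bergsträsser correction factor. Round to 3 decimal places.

1.203

C = D/d = 40.0/5.8 = 6.8966
K_B = (4C+2)/(4C−3) = 29.586/24.586 = 1.2034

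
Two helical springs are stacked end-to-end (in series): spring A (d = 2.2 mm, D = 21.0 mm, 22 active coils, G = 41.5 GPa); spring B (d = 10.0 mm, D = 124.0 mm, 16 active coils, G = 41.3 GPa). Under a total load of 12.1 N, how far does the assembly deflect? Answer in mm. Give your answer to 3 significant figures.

27.4 mm

k_A = Gd⁴/(8D³N_a) = (41.5×10³)(2.2⁴)/(8·21.0³·22) = 0.59644 N/mm
k_B = Gd⁴/(8D³N_a) = (41.3×10³)(10.0⁴)/(8·124.0³·16) = 1.6923 N/mm
Series: 1/k_eq = 1/0.59644 + 1/1.6923 = 2.2675; k_eq = 0.44101 N/mm
δ = F/k_eq = 12.1/0.44101 = 27.437 mm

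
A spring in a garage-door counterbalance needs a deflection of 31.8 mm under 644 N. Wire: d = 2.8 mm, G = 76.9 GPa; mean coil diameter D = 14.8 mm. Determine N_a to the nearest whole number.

9

Required rate k = F/δ = 644/31.8 = 20.252 N/mm
N_a = Gd⁴/(8D³k) = (76.9×10³ × 2.8⁴)/(8 × 14.8³ × 20.252)
    = 4.7267e+06 / 525211 = 9 → 9 coils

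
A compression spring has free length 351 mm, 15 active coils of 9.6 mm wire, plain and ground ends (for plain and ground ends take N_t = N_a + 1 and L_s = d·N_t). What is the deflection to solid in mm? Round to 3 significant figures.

197 mm

N_t = 16; L_s = 9.6·16 = 153.6 mm
δ_solid = L₀ − L_s = 351 − 153.6 = 197.4 mm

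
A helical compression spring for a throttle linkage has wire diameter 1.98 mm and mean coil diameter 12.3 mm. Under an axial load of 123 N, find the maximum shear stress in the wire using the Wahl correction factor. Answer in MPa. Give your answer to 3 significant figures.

617 MPa

Spring index C = D/d = 12.3/1.98 = 6.2121
K_W = (4C−1)/(4C−4) + 0.615/C = 23.848/20.848 + 0.0990 = 1.2429
τ₀ = 8FD/(πd³) = 8·123·12.3/(π·1.98³) = 12103.2/24.386 = 496.31 MPa
τ_max = K·τ₀ = 1.2429 × 496.31 = 616.86 MPa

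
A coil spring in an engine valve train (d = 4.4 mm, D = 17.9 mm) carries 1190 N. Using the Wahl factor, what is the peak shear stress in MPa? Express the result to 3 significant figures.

Spring index C = D/d = 17.9/4.4 = 4.0682
K_W = (4C−1)/(4C−4) + 0.615/C = 15.273/12.273 + 0.1512 = 1.3956
τ₀ = 8FD/(πd³) = 8·1190·17.9/(π·4.4³) = 170408/267.61 = 636.77 MPa
τ_max = K·τ₀ = 1.3956 × 636.77 = 888.69 MPa

889 MPa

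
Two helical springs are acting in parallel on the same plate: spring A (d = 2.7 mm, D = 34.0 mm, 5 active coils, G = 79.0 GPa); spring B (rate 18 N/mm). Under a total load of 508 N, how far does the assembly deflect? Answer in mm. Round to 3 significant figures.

k_A = Gd⁴/(8D³N_a) = (79.0×10³)(2.7⁴)/(8·34.0³·5) = 2.6705 N/mm
Parallel: k_eq = 2.6705 + 18 = 20.67 N/mm
δ = F/k_eq = 508/20.67 = 24.576 mm

24.6 mm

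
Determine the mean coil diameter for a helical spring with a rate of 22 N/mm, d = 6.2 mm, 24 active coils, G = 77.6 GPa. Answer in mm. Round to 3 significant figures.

D = (Gd⁴/(8N_a·k))^(1/3) = (77.6×10³·6.2⁴/(8·24·22))^(1/3)
  = (27145.9)^(1/3) = 30.0539 mm

30.1 mm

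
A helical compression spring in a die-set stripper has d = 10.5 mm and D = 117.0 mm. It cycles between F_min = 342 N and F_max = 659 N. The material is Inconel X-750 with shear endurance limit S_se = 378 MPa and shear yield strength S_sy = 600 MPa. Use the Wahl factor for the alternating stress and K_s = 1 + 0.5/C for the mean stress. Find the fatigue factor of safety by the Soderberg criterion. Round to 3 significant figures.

2.89

C = D/d = 117.0/10.5 = 11.1429; K_W = (4C−1)/(4C−4)+0.615/C = 1.1291; K_s = 1+0.5/C = 1.0449
F_a = (F_max−F_min)/2 = 158.5 N; F_m = (F_max+F_min)/2 = 500.5 N
τ_a = K_W·8F_aD/(πd³) = 1.1291 × 40.793 = 46.061 MPa
τ_m = K_s·8F_mD/(πd³) = 1.0449 × 128.81 = 134.59 MPa
Soderberg: 1/n_f = τ_a/S_se + τ_m/S_sy = 46.061/378 + 134.59/600 = 0.12185 + 0.22432 = 0.34618
n_f = 1/0.34618 = 2.889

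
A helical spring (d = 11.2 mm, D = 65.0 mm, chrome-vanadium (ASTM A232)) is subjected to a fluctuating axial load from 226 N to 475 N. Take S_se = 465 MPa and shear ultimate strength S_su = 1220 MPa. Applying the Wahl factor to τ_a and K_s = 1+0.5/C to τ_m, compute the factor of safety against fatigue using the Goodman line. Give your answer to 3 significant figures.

C = D/d = 65.0/11.2 = 5.8036; K_W = (4C−1)/(4C−4)+0.615/C = 1.2621; K_s = 1+0.5/C = 1.0862
F_a = (F_max−F_min)/2 = 124.5 N; F_m = (F_max+F_min)/2 = 350.5 N
τ_a = K_W·8F_aD/(πd³) = 1.2621 × 14.668 = 18.512 MPa
τ_m = K_s·8F_mD/(πd³) = 1.0862 × 41.294 = 44.852 MPa
Goodman: 1/n_f = τ_a/S_se + τ_m/S_su = 18.512/465 + 44.852/1220 = 0.03981 + 0.03676 = 0.076575
n_f = 1/0.076575 = 13.06

13.1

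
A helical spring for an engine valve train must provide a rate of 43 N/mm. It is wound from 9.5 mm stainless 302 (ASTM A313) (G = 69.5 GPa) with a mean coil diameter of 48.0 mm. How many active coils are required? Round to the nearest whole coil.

15

N_a = Gd⁴/(8D³k) = (69.5×10³ × 9.5⁴)/(8 × 48.0³ × 43)
    = 5.66082e+08 / 3.80436e+07 = 14.88 → 15 coils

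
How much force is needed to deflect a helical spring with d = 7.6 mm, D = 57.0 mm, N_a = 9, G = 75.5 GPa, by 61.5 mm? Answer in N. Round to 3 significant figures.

k = Gd⁴/(8D³N_a) = (75.5×10³)(7.6⁴)/(8·57.0³·9) = 18.891 N/mm
F = k·δ = 18.891 × 61.5 = 1161.8 N

1160 N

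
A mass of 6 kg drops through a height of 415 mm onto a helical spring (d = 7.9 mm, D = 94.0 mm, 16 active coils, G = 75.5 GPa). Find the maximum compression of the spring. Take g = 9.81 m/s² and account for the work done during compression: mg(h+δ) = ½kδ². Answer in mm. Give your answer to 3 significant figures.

k = Gd⁴/(8D³N_a) = (75.5×10³)(7.9⁴)/(8·94.0³·16) = 2.7661 N/mm
W = mg = 6 × 9.81 = 58.86 N
½kδ² − Wδ − Wh = 0 → δ = (W + √(W² + 2kWh))/k
δ = (58.86 + √(3464.5 + 135133))/2.7661 = (58.86 + 372.29)/2.7661 = 155.87 mm

156 mm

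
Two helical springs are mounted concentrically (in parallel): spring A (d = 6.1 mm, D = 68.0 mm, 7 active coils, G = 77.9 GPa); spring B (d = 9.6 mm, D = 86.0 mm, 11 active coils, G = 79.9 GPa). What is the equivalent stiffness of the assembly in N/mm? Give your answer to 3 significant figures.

18.2 N/mm

k_A = Gd⁴/(8D³N_a) = (77.9×10³)(6.1⁴)/(8·68.0³·7) = 6.1255 N/mm
k_B = Gd⁴/(8D³N_a) = (79.9×10³)(9.6⁴)/(8·86.0³·11) = 12.124 N/mm
Parallel: k_eq = 6.1255 + 12.124 = 18.25 N/mm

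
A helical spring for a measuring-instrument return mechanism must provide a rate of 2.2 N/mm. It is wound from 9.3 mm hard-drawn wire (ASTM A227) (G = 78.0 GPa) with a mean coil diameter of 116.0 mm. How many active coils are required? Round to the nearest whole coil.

21

N_a = Gd⁴/(8D³k) = (78.0×10³ × 9.3⁴)/(8 × 116.0³ × 2.2)
    = 5.83481e+08 / 2.74718e+07 = 21.24 → 21 coils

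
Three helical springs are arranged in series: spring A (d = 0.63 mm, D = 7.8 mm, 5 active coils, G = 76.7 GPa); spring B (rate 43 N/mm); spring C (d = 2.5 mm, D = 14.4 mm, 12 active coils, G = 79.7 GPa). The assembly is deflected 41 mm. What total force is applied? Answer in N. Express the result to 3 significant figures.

24.3 N

k_A = Gd⁴/(8D³N_a) = (76.7×10³)(0.63⁴)/(8·7.8³·5) = 0.63652 N/mm
k_C = Gd⁴/(8D³N_a) = (79.7×10³)(2.5⁴)/(8·14.4³·12) = 10.861 N/mm
Series: 1/k_eq = 1/0.63652 + 1/43 + 1/10.861 = 1.6864; k_eq = 0.59299 N/mm
F = k_eq·δ = 0.59299·41 = 24.313 N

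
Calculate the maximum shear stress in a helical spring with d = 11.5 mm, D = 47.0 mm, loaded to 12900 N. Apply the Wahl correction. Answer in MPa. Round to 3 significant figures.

1410 MPa

Spring index C = D/d = 47.0/11.5 = 4.0870
K_W = (4C−1)/(4C−4) + 0.615/C = 15.348/12.348 + 0.1505 = 1.3934
τ₀ = 8FD/(πd³) = 8·12900·47.0/(π·11.5³) = 4.8504e+06/4778 = 1015.2 MPa
τ_max = K·τ₀ = 1.3934 × 1015.2 = 1414.6 MPa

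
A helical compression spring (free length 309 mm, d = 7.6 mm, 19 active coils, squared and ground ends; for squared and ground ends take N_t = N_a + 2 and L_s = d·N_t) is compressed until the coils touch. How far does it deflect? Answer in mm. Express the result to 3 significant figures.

149 mm

N_t = 21; L_s = 7.6·21 = 159.6 mm
δ_solid = L₀ − L_s = 309 − 159.6 = 149.4 mm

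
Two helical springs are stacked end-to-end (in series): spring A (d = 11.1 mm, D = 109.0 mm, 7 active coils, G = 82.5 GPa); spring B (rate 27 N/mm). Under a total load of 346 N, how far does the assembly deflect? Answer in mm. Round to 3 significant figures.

32.9 mm

k_A = Gd⁴/(8D³N_a) = (82.5×10³)(11.1⁴)/(8·109.0³·7) = 17.269 N/mm
Series: 1/k_eq = 1/17.269 + 1/27 = 0.094943; k_eq = 10.533 N/mm
δ = F/k_eq = 346/10.533 = 32.85 mm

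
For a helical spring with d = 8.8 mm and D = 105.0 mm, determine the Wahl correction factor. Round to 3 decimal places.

1.120

C = D/d = 105.0/8.8 = 11.9318
K_W = (4C−1)/(4C−4) + 0.615/C = 46.727/43.727 + 0.0515 = 1.1201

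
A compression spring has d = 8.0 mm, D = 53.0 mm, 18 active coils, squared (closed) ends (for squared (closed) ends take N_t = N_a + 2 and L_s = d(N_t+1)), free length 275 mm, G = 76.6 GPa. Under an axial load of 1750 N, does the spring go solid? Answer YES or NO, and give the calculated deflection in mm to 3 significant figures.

k = Gd⁴/(8D³N_a) = (76.6×10³)(8.0⁴)/(8·53.0³·18) = 14.635 N/mm
N_t = 20; L_s = 8.0·21 = 168 mm; δ_solid = L₀ − L_s = 275 − 168 = 107 mm
δ = F/k = 1750/14.635 = 119.57 mm
δ ≥ δ_solid → spring goes solid

YES, δ = 120 mm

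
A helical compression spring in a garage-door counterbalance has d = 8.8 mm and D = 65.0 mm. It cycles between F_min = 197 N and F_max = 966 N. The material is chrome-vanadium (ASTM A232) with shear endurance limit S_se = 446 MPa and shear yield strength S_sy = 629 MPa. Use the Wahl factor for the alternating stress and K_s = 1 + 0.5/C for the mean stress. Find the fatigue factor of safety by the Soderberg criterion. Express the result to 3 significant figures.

2.04

C = D/d = 65.0/8.8 = 7.3864; K_W = (4C−1)/(4C−4)+0.615/C = 1.2007; K_s = 1+0.5/C = 1.0677
F_a = (F_max−F_min)/2 = 384.5 N; F_m = (F_max+F_min)/2 = 581.5 N
τ_a = K_W·8F_aD/(πd³) = 1.2007 × 93.39 = 112.13 MPa
τ_m = K_s·8F_mD/(πd³) = 1.0677 × 141.24 = 150.8 MPa
Soderberg: 1/n_f = τ_a/S_se + τ_m/S_sy = 112.13/446 + 150.8/629 = 0.25142 + 0.23975 = 0.49117
n_f = 1/0.49117 = 2.036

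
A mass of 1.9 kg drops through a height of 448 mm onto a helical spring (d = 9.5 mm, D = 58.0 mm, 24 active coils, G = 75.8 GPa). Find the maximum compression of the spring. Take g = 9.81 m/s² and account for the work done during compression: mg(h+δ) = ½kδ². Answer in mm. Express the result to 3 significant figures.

k = Gd⁴/(8D³N_a) = (75.8×10³)(9.5⁴)/(8·58.0³·24) = 16.481 N/mm
W = mg = 1.9 × 9.81 = 18.639 N
½kδ² − Wδ − Wh = 0 → δ = (W + √(W² + 2kWh))/k
δ = (18.639 + √(347.41 + 275238))/16.481 = (18.639 + 524.96)/16.481 = 32.984 mm

33.0 mm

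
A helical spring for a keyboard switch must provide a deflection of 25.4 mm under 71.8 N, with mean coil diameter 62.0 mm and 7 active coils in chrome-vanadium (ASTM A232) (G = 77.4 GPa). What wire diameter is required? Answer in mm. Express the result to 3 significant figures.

Required rate k = F/δ = 71.8/25.4 = 2.8268 N/mm
d = (8D³N_a·k / G)^(1/4) = (8·62.0³·7·2.8268 / (77.4×10³))^0.25
  = (487.43)^0.25 = 4.6987 mm

4.70 mm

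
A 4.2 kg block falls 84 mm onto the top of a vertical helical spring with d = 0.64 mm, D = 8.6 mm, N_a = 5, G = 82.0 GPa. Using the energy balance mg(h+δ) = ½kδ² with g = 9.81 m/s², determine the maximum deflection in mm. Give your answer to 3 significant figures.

213 mm

k = Gd⁴/(8D³N_a) = (82.0×10³)(0.64⁴)/(8·8.6³·5) = 0.54073 N/mm
W = mg = 4.2 × 9.81 = 41.202 N
½kδ² − Wδ − Wh = 0 → δ = (W + √(W² + 2kWh))/k
δ = (41.202 + √(1697.6 + 3742.88))/0.54073 = (41.202 + 73.76)/0.54073 = 212.61 mm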